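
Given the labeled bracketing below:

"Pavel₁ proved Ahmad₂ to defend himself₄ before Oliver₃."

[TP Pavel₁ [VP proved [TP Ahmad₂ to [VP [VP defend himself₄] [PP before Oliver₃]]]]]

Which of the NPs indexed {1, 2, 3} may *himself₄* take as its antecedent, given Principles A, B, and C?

*himself* is an anaphor, so Principle A applies: it must be bound in its binding domain.
Binding domain of *himself₄*: the embedded TP, whose subject is Ahmad₂.
*Pavel₁* c-commands the anaphor but is outside its binding domain → cannot satisfy Principle A.
*Ahmad₂* c-commands the anaphor within its binding domain → licit binder.
*Oliver₃* does not c-command the anaphor → cannot bind it.

{2}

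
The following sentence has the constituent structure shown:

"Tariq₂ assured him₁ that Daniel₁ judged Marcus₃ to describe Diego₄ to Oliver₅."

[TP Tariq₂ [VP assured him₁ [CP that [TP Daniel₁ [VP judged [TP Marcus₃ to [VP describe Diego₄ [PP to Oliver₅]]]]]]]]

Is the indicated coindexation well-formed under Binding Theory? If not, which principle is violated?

The two coindexed NPs are *him₁* and *Daniel₁*.
*Daniel₁* is an R-expression. Principle C requires it to be free everywhere.
*him₁* c-commands it and carries the same index.
The R-expression is bound → Principle C violation.

Principle C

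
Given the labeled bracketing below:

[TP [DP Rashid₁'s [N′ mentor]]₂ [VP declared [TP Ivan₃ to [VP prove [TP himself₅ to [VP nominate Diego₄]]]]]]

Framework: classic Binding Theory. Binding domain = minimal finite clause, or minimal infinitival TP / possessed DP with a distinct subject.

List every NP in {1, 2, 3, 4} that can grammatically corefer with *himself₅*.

{3}

*himself* is an anaphor, so Principle A applies: it must be bound in its binding domain.
Binding domain of *himself₅*: the embedded TP, whose subject is Ivan₃.
*Rashid₁* does not c-command the anaphor → cannot bind it.
*[Rashid₁'s mentor]₂* c-commands the anaphor but is outside its binding domain → cannot satisfy Principle A.
*Ivan₃* c-commands the anaphor within its binding domain → licit binder.
*Diego₄* does not c-command the anaphor → cannot bind it.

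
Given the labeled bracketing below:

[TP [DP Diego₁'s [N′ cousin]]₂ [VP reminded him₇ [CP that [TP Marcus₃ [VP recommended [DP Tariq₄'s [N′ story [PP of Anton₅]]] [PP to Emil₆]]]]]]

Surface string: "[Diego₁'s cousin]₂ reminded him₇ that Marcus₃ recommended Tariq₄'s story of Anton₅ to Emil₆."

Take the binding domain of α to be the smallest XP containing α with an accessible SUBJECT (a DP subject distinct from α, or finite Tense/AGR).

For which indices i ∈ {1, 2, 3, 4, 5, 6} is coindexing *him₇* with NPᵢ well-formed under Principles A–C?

{1}

*him* is a pronoun, so Principle B applies: it must be free in its binding domain.
Binding domain of *him₇*: the matrix TP, whose subject is [Diego₁'s cousin]₂.
*Diego₁* and the pronoun do not c-command one another → neither Principle B nor Principle C is at stake; coindexation permitted.
*[Diego₁'s cousin]₂* c-commands the pronoun within its binding domain → coindexation would violate Principle B.
*Marcus₃*: the pronoun c-commands this R-expression → coindexation would violate Principle C on *Marcus₃*.
*Tariq₄*: the pronoun c-commands this R-expression → coindexation would violate Principle C on *Tariq₄*.
*Anton₅*: the pronoun c-commands this R-expression → coindexation would violate Principle C on *Anton₅*.
*Emil₆*: the pronoun c-commands this R-expression → coindexation would violate Principle C on *Emil₆*.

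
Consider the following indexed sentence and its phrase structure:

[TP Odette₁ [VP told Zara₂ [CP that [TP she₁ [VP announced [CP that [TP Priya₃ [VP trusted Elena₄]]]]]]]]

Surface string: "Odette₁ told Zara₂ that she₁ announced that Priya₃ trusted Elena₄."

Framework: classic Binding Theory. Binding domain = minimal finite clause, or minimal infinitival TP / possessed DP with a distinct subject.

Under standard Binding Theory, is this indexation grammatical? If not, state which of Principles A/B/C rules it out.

grammatical

The two coindexed NPs are *Odette₁* and *she₁*.
*she₁* is a pronoun; nothing c-commands it within its binding domain (the embedded TP.), so Principle B holds trivially.
*Odette₁* is an R-expression; *she₁* does not c-command it, and no other NP shares its index, so Principle C is satisfied.
All principles are respected.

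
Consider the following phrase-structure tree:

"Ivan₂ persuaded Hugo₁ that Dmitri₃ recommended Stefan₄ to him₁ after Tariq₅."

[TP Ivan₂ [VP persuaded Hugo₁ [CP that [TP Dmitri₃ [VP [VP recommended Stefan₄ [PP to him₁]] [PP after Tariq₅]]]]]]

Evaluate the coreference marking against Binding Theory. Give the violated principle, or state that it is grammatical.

grammatical

The two coindexed NPs are *Hugo₁* and *him₁*.
*him₁* is a pronoun; its binding domain is the embedded TP, whose subject is Dmitri₃. Within that domain it is c-commanded only by *Dmitri₃*, *Stefan₄*, which carry a different index — the pronoun is free locally, so Principle B holds.
*Hugo₁* is an R-expression; *him₁* does not c-command it, and no other NP shares its index, so Principle C is satisfied.
All principles are respected.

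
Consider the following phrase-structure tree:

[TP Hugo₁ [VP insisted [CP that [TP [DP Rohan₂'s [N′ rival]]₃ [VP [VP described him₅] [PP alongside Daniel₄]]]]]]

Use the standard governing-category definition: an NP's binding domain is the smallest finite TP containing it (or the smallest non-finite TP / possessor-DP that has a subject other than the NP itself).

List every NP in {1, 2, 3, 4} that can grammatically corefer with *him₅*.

*him* is a pronoun, so Principle B applies: it must be free in its binding domain.
Binding domain of *him₅*: the embedded TP, whose subject is [Rohan₂'s rival]₃.
*Hugo₁* c-commands the pronoun but from outside its binding domain, and is not c-commanded by it → coindexation permitted.
*Rohan₂* and the pronoun do not c-command one another → neither Principle B nor Principle C is at stake; coindexation permitted.
*[Rohan₂'s rival]₃* c-commands the pronoun within its binding domain → coindexation would violate Principle B.
*Daniel₄* and the pronoun do not c-command one another → neither Principle B nor Principle C is at stake; coindexation permitted.

{1, 2, 4}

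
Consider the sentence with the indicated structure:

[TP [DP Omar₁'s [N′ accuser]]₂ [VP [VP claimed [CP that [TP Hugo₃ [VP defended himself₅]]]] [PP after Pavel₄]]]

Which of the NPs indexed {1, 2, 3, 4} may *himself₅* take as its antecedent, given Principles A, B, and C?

*himself* is an anaphor, so Principle A applies: it must be bound in its binding domain.
Binding domain of *himself₅*: the embedded TP, whose subject is Hugo₃.
*Omar₁* does not c-command the anaphor → cannot bind it.
*[Omar₁'s accuser]₂* c-commands the anaphor but is outside its binding domain → cannot satisfy Principle A.
*Hugo₃* c-commands the anaphor within its binding domain → licit binder.
*Pavel₄* does not c-command the anaphor → cannot bind it.

{3}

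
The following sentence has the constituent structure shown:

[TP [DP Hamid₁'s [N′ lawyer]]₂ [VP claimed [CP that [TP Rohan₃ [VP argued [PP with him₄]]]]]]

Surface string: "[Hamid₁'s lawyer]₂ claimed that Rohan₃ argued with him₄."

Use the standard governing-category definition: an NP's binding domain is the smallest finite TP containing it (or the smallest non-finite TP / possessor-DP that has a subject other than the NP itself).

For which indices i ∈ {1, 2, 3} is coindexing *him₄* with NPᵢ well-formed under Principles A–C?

*him* is a pronoun, so Principle B applies: it must be free in its binding domain.
Binding domain of *him₄*: the embedded TP, whose subject is Rohan₃.
*Hamid₁* and the pronoun do not c-command one another → neither Principle B nor Principle C is at stake; coindexation permitted.
*[Hamid₁'s lawyer]₂* c-commands the pronoun but from outside its binding domain, and is not c-commanded by it → coindexation permitted.
*Rohan₃* c-commands the pronoun within its binding domain → coindexation would violate Principle B.

{1, 2}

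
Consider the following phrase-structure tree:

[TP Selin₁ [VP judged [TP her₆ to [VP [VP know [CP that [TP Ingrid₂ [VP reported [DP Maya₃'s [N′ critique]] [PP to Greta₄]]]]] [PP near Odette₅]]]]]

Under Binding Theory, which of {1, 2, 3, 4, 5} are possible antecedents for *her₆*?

none

*her* is a pronoun, so Principle B applies: it must be free in its binding domain.
Binding domain of *her₆*: the matrix TP, whose subject is Selin₁.
*Selin₁* c-commands the pronoun within its binding domain → coindexation would violate Principle B.
*Ingrid₂*: the pronoun c-commands this R-expression → coindexation would violate Principle C on *Ingrid₂*.
*Maya₃*: the pronoun c-commands this R-expression → coindexation would violate Principle C on *Maya₃*.
*Greta₄*: the pronoun c-commands this R-expression → coindexation would violate Principle C on *Greta₄*.
*Odette₅*: the pronoun c-commands this R-expression → coindexation would violate Principle C on *Odette₅*.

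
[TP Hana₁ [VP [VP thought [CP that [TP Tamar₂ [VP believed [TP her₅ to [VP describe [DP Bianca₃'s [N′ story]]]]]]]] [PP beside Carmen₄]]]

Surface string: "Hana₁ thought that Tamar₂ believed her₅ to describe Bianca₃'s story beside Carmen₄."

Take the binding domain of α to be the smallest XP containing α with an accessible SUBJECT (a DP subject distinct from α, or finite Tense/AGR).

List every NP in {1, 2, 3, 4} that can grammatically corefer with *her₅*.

{1, 4}

*her* is a pronoun, so Principle B applies: it must be free in its binding domain.
Binding domain of *her₅*: the embedded TP, whose subject is Tamar₂.
*Hana₁* c-commands the pronoun but from outside its binding domain, and is not c-commanded by it → coindexation permitted.
*Tamar₂* c-commands the pronoun within its binding domain → coindexation would violate Principle B.
*Bianca₃*: the pronoun c-commands this R-expression → coindexation would violate Principle C on *Bianca₃*.
*Carmen₄* and the pronoun do not c-command one another → neither Principle B nor Principle C is at stake; coindexation permitted.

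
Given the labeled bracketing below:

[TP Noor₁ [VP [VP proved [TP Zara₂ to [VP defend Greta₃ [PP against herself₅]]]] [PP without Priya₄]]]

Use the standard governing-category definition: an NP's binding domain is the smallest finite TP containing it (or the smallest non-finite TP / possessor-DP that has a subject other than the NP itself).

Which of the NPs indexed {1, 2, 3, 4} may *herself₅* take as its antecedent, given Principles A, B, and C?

*herself* is an anaphor, so Principle A applies: it must be bound in its binding domain.
Binding domain of *herself₅*: the embedded TP, whose subject is Zara₂.
*Noor₁* c-commands the anaphor but is outside its binding domain → cannot satisfy Principle A.
*Zara₂* c-commands the anaphor within its binding domain → licit binder.
*Greta₃* c-commands the anaphor within its binding domain → licit binder.
*Priya₄* does not c-command the anaphor → cannot bind it.

{2, 3}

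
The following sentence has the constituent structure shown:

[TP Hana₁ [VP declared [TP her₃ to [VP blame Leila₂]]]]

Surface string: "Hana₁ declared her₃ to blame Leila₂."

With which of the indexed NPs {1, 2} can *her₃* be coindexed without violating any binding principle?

*her* is a pronoun, so Principle B applies: it must be free in its binding domain.
Binding domain of *her₃*: the matrix TP, whose subject is Hana₁.
*Hana₁* c-commands the pronoun within its binding domain → coindexation would violate Principle B.
*Leila₂*: the pronoun c-commands this R-expression → coindexation would violate Principle C on *Leila₂*.

none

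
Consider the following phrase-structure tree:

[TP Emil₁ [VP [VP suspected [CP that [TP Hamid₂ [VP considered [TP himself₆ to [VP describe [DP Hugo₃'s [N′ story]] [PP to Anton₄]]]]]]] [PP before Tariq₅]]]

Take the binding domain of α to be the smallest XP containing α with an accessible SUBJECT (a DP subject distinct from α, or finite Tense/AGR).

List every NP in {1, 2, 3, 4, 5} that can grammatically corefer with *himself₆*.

*himself* is an anaphor, so Principle A applies: it must be bound in its binding domain.
Binding domain of *himself₆*: the embedded TP, whose subject is Hamid₂.
*Emil₁* c-commands the anaphor but is outside its binding domain → cannot satisfy Principle A.
*Hamid₂* c-commands the anaphor within its binding domain → licit binder.
*Hugo₃* does not c-command the anaphor → cannot bind it.
*Anton₄* does not c-command the anaphor → cannot bind it.
*Tariq₅* does not c-command the anaphor → cannot bind it.

{2}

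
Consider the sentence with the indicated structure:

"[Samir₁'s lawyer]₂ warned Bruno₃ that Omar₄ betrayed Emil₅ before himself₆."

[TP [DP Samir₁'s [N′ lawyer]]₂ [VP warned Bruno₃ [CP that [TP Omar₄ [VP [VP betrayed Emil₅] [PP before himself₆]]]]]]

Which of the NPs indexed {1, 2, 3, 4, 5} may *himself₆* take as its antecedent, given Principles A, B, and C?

*himself* is an anaphor, so Principle A applies: it must be bound in its binding domain.
Binding domain of *himself₆*: the embedded TP, whose subject is Omar₄.
*Samir₁* does not c-command the anaphor → cannot bind it.
*[Samir₁'s lawyer]₂* c-commands the anaphor but is outside its binding domain → cannot satisfy Principle A.
*Bruno₃* c-commands the anaphor but is outside its binding domain → cannot satisfy Principle A.
*Omar₄* c-commands the anaphor within its binding domain → licit binder.
*Emil₅* does not c-command the anaphor → cannot bind it.

{4}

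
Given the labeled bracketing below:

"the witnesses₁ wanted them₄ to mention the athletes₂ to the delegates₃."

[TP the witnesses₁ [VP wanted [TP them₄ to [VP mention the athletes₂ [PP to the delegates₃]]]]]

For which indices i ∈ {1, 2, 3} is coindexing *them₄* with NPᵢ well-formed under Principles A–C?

*them* is a pronoun, so Principle B applies: it must be free in its binding domain.
Binding domain of *them₄*: the matrix TP, whose subject is the witnesses₁.
*the witnesses₁* c-commands the pronoun within its binding domain → coindexation would violate Principle B.
*the athletes₂*: the pronoun c-commands this R-expression → coindexation would violate Principle C on *the athletes₂*.
*the delegates₃*: the pronoun c-commands this R-expression → coindexation would violate Principle C on *the delegates₃*.

none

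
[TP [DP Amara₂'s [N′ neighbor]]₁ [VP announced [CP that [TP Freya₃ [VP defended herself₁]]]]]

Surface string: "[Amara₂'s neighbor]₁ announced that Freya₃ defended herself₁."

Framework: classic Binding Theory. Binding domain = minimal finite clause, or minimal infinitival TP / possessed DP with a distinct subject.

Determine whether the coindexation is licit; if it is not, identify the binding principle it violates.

Principle A

The two coindexed NPs are *[Amara₂'s neighbor]₁* and *herself₁*.
*herself₁* is an anaphor. Principle A requires it to be bound within its binding domain — the embedded TP, whose subject is Freya₃.
Within that domain it is c-commanded by *Freya₃*, which does not share its index.
*[Amara₂'s neighbor]₁* does c-command the anaphor, but from outside its binding domain.
The anaphor is unbound in its domain → Principle A violation.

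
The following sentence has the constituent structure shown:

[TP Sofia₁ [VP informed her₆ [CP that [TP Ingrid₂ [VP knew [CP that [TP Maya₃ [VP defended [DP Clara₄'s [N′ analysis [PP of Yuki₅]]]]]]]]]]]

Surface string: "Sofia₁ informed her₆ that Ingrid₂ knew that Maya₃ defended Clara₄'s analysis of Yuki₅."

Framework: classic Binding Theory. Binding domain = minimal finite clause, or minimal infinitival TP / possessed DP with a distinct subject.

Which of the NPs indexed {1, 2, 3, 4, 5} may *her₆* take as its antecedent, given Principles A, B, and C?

*her* is a pronoun, so Principle B applies: it must be free in its binding domain.
Binding domain of *her₆*: the matrix TP, whose subject is Sofia₁.
*Sofia₁* c-commands the pronoun within its binding domain → coindexation would violate Principle B.
*Ingrid₂*: the pronoun c-commands this R-expression → coindexation would violate Principle C on *Ingrid₂*.
*Maya₃*: the pronoun c-commands this R-expression → coindexation would violate Principle C on *Maya₃*.
*Clara₄*: the pronoun c-commands this R-expression → coindexation would violate Principle C on *Clara₄*.
*Yuki₅*: the pronoun c-commands this R-expression → coindexation would violate Principle C on *Yuki₅*.

none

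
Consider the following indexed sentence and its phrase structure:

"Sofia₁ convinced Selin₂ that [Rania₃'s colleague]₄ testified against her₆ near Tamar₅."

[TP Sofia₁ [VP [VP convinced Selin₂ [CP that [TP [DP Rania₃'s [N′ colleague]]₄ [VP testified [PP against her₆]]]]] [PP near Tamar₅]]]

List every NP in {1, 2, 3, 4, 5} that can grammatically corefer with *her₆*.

*her* is a pronoun, so Principle B applies: it must be free in its binding domain.
Binding domain of *her₆*: the embedded TP, whose subject is [Rania₃'s colleague]₄.
*Sofia₁* c-commands the pronoun but from outside its binding domain, and is not c-commanded by it → coindexation permitted.
*Selin₂* c-commands the pronoun but from outside its binding domain, and is not c-commanded by it → coindexation permitted.
*Rania₃* and the pronoun do not c-command one another → neither Principle B nor Principle C is at stake; coindexation permitted.
*[Rania₃'s colleague]₄* c-commands the pronoun within its binding domain → coindexation would violate Principle B.
*Tamar₅* and the pronoun do not c-command one another → neither Principle B nor Principle C is at stake; coindexation permitted.

{1, 2, 3, 5}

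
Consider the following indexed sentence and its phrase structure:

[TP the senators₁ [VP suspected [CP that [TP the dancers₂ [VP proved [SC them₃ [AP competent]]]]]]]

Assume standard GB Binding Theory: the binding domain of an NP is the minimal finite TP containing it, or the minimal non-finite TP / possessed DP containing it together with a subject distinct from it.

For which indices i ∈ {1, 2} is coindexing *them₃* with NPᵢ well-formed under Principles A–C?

{1}

*them* is a pronoun, so Principle B applies: it must be free in its binding domain.
Binding domain of *them₃*: the embedded TP, whose subject is the dancers₂.
*the senators₁* c-commands the pronoun but from outside its binding domain, and is not c-commanded by it → coindexation permitted.
*the dancers₂* c-commands the pronoun within its binding domain → coindexation would violate Principle B.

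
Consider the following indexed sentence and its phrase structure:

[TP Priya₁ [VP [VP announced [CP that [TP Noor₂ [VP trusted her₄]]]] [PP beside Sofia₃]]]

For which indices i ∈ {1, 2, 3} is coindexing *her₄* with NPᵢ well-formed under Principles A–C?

{1, 3}

*her* is a pronoun, so Principle B applies: it must be free in its binding domain.
Binding domain of *her₄*: the embedded TP, whose subject is Noor₂.
*Priya₁* c-commands the pronoun but from outside its binding domain, and is not c-commanded by it → coindexation permitted.
*Noor₂* c-commands the pronoun within its binding domain → coindexation would violate Principle B.
*Sofia₃* and the pronoun do not c-command one another → neither Principle B nor Principle C is at stake; coindexation permitted.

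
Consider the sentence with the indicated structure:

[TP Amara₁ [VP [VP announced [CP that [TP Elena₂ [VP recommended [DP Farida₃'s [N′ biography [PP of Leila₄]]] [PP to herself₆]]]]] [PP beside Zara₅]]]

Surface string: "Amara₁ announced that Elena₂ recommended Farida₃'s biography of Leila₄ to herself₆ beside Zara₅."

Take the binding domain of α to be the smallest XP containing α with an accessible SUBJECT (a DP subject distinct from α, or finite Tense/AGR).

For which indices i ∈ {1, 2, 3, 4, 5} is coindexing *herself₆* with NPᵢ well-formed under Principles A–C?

*herself* is an anaphor, so Principle A applies: it must be bound in its binding domain.
Binding domain of *herself₆*: the embedded TP, whose subject is Elena₂.
*Amara₁* c-commands the anaphor but is outside its binding domain → cannot satisfy Principle A.
*Elena₂* c-commands the anaphor within its binding domain → licit binder.
*Farida₃* does not c-command the anaphor → cannot bind it.
*Leila₄* does not c-command the anaphor → cannot bind it.
*Zara₅* does not c-command the anaphor → cannot bind it.

{2}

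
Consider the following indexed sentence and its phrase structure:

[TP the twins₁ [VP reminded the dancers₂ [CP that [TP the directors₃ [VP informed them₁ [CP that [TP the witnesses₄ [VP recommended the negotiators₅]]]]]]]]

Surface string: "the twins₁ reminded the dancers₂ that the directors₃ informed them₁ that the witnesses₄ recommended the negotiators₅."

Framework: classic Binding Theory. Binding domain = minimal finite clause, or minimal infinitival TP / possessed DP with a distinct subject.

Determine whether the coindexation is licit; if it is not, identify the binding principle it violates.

The two coindexed NPs are *the twins₁* and *them₁*.
*them₁* is a pronoun; its binding domain is the embedded TP, whose subject is the directors₃. Within that domain it is c-commanded only by *the directors₃*, which carries a different index — the pronoun is free locally, so Principle B holds.
*the twins₁* is an R-expression; *them₁* does not c-command it, and no other NP shares its index, so Principle C is satisfied.
All principles are respected.

grammatical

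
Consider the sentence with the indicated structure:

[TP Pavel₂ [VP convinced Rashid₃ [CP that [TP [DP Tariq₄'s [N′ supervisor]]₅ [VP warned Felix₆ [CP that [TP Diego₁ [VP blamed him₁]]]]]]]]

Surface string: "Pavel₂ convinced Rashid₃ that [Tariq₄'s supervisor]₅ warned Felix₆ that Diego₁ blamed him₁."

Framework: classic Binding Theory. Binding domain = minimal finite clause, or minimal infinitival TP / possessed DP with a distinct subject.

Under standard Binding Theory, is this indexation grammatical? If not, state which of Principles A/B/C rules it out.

Principle B

The two coindexed NPs are *Diego₁* and *him₁*.
*him₁* is a pronoun. Its binding domain is the embedded TP, whose subject is Diego₁.
*Diego₁* c-commands it within that domain and carries the same index.
The pronoun is locally bound → Principle B violation.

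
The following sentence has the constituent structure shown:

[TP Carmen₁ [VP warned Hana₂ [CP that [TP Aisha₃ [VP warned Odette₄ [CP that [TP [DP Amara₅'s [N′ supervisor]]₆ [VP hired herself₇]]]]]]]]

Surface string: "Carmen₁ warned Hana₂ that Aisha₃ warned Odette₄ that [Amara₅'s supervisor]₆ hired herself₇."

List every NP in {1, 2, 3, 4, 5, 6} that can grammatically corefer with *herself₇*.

*herself* is an anaphor, so Principle A applies: it must be bound in its binding domain.
Binding domain of *herself₇*: the embedded TP, whose subject is [Amara₅'s supervisor]₆.
*Carmen₁* c-commands the anaphor but is outside its binding domain → cannot satisfy Principle A.
*Hana₂* c-commands the anaphor but is outside its binding domain → cannot satisfy Principle A.
*Aisha₃* c-commands the anaphor but is outside its binding domain → cannot satisfy Principle A.
*Odette₄* c-commands the anaphor but is outside its binding domain → cannot satisfy Principle A.
*Amara₅* does not c-command the anaphor → cannot bind it.
*[Amara₅'s supervisor]₆* c-commands the anaphor within its binding domain → licit binder.

{6}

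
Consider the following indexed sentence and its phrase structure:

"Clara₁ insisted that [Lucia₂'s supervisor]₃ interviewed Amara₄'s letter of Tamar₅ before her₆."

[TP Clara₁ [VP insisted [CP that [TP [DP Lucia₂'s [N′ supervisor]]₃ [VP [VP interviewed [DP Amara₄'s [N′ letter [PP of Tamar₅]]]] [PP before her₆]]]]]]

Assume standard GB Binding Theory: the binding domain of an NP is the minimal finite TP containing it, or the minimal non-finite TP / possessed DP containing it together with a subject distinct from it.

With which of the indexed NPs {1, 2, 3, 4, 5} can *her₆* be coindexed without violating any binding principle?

{1, 2, 4, 5}

*her* is a pronoun, so Principle B applies: it must be free in its binding domain.
Binding domain of *her₆*: the embedded TP, whose subject is [Lucia₂'s supervisor]₃.
*Clara₁* c-commands the pronoun but from outside its binding domain, and is not c-commanded by it → coindexation permitted.
*Lucia₂* and the pronoun do not c-command one another → neither Principle B nor Principle C is at stake; coindexation permitted.
*[Lucia₂'s supervisor]₃* c-commands the pronoun within its binding domain → coindexation would violate Principle B.
*Amara₄* and the pronoun do not c-command one another → neither Principle B nor Principle C is at stake; coindexation permitted.
*Tamar₅* and the pronoun do not c-command one another → neither Principle B nor Principle C is at stake; coindexation permitted.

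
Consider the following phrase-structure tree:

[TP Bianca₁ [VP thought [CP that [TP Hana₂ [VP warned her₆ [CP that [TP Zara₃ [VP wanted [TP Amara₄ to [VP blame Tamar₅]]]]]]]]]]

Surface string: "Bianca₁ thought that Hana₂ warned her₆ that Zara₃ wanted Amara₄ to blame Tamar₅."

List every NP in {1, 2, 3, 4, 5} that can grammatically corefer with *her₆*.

{1}

*her* is a pronoun, so Principle B applies: it must be free in its binding domain.
Binding domain of *her₆*: the embedded TP, whose subject is Hana₂.
*Bianca₁* c-commands the pronoun but from outside its binding domain, and is not c-commanded by it → coindexation permitted.
*Hana₂* c-commands the pronoun within its binding domain → coindexation would violate Principle B.
*Zara₃*: the pronoun c-commands this R-expression → coindexation would violate Principle C on *Zara₃*.
*Amara₄*: the pronoun c-commands this R-expression → coindexation would violate Principle C on *Amara₄*.
*Tamar₅*: the pronoun c-commands this R-expression → coindexation would violate Principle C on *Tamar₅*.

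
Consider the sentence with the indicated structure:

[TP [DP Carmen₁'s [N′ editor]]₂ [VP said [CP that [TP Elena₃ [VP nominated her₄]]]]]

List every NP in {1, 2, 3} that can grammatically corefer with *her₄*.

{1, 2}

*her* is a pronoun, so Principle B applies: it must be free in its binding domain.
Binding domain of *her₄*: the embedded TP, whose subject is Elena₃.
*Carmen₁* and the pronoun do not c-command one another → neither Principle B nor Principle C is at stake; coindexation permitted.
*[Carmen₁'s editor]₂* c-commands the pronoun but from outside its binding domain, and is not c-commanded by it → coindexation permitted.
*Elena₃* c-commands the pronoun within its binding domain → coindexation would violate Principle B.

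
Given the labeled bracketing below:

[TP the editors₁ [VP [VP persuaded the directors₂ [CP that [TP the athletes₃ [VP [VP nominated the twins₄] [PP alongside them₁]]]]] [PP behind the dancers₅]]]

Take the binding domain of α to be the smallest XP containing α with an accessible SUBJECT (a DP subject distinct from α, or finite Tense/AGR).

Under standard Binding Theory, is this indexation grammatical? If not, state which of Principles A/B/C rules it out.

grammatical

The two coindexed NPs are *the editors₁* and *them₁*.
*them₁* is a pronoun; its binding domain is the embedded TP, whose subject is the athletes₃. Within that domain it is c-commanded only by *the athletes₃*, which carries a different index — the pronoun is free locally, so Principle B holds.
*the editors₁* is an R-expression; *them₁* does not c-command it, and no other NP shares its index, so Principle C is satisfied.
All principles are respected.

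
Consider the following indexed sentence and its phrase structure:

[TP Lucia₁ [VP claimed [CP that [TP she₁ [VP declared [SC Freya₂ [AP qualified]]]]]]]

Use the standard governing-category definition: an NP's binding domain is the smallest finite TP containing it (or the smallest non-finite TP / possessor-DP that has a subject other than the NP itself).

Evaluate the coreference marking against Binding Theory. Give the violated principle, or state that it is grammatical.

The two coindexed NPs are *Lucia₁* and *she₁*.
*she₁* is a pronoun; nothing c-commands it within its binding domain (the embedded TP.), so Principle B holds trivially.
*Lucia₁* is an R-expression; *she₁* does not c-command it, and no other NP shares its index, so Principle C is satisfied.
All principles are respected.

grammatical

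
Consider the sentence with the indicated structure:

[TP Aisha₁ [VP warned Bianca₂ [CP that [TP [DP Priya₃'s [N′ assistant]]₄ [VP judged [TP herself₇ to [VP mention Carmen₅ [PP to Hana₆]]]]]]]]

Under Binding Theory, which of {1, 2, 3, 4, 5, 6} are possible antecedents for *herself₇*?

*herself* is an anaphor, so Principle A applies: it must be bound in its binding domain.
Binding domain of *herself₇*: the embedded TP, whose subject is [Priya₃'s assistant]₄.
*Aisha₁* c-commands the anaphor but is outside its binding domain → cannot satisfy Principle A.
*Bianca₂* c-commands the anaphor but is outside its binding domain → cannot satisfy Principle A.
*Priya₃* does not c-command the anaphor → cannot bind it.
*[Priya₃'s assistant]₄* c-commands the anaphor within its binding domain → licit binder.
*Carmen₅* does not c-command the anaphor → cannot bind it.
*Hana₆* does not c-command the anaphor → cannot bind it.

{4}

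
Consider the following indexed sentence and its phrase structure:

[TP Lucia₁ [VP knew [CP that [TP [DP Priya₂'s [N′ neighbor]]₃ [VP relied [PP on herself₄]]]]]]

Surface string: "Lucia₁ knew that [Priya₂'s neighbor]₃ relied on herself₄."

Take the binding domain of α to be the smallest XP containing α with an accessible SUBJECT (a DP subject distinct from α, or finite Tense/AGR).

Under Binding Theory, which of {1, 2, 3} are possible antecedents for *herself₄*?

{3}

*herself* is an anaphor, so Principle A applies: it must be bound in its binding domain.
Binding domain of *herself₄*: the embedded TP, whose subject is [Priya₂'s neighbor]₃.
*Lucia₁* c-commands the anaphor but is outside its binding domain → cannot satisfy Principle A.
*Priya₂* does not c-command the anaphor → cannot bind it.
*[Priya₂'s neighbor]₃* c-commands the anaphor within its binding domain → licit binder.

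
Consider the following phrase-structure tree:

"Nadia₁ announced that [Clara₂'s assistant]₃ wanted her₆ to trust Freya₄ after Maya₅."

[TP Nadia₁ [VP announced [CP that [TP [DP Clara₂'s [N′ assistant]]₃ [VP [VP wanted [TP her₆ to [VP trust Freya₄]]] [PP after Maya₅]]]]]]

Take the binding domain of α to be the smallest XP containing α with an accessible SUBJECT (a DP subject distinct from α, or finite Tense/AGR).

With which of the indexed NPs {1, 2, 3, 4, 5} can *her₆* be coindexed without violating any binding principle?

{1, 2, 5}

*her* is a pronoun, so Principle B applies: it must be free in its binding domain.
Binding domain of *her₆*: the embedded TP, whose subject is [Clara₂'s assistant]₃.
*Nadia₁* c-commands the pronoun but from outside its binding domain, and is not c-commanded by it → coindexation permitted.
*Clara₂* and the pronoun do not c-command one another → neither Principle B nor Principle C is at stake; coindexation permitted.
*[Clara₂'s assistant]₃* c-commands the pronoun within its binding domain → coindexation would violate Principle B.
*Freya₄*: the pronoun c-commands this R-expression → coindexation would violate Principle C on *Freya₄*.
*Maya₅* and the pronoun do not c-command one another → neither Principle B nor Principle C is at stake; coindexation permitted.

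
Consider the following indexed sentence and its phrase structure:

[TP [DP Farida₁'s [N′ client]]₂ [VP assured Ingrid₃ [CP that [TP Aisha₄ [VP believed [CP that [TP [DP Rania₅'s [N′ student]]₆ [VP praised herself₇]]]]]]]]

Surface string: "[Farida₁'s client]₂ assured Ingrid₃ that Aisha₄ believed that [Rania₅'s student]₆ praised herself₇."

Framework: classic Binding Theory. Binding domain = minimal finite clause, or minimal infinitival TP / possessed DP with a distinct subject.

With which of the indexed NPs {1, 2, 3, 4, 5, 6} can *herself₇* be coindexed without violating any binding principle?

*herself* is an anaphor, so Principle A applies: it must be bound in its binding domain.
Binding domain of *herself₇*: the embedded TP, whose subject is [Rania₅'s student]₆.
*Farida₁* does not c-command the anaphor → cannot bind it.
*[Farida₁'s client]₂* c-commands the anaphor but is outside its binding domain → cannot satisfy Principle A.
*Ingrid₃* c-commands the anaphor but is outside its binding domain → cannot satisfy Principle A.
*Aisha₄* c-commands the anaphor but is outside its binding domain → cannot satisfy Principle A.
*Rania₅* does not c-command the anaphor → cannot bind it.
*[Rania₅'s student]₆* c-commands the anaphor within its binding domain → licit binder.

{6}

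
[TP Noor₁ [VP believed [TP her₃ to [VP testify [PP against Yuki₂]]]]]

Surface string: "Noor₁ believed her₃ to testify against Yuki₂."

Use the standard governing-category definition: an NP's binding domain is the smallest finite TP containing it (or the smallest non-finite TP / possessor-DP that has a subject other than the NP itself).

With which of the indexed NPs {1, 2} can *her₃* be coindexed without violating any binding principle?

*her* is a pronoun, so Principle B applies: it must be free in its binding domain.
Binding domain of *her₃*: the matrix TP, whose subject is Noor₁.
*Noor₁* c-commands the pronoun within its binding domain → coindexation would violate Principle B.
*Yuki₂*: the pronoun c-commands this R-expression → coindexation would violate Principle C on *Yuki₂*.

none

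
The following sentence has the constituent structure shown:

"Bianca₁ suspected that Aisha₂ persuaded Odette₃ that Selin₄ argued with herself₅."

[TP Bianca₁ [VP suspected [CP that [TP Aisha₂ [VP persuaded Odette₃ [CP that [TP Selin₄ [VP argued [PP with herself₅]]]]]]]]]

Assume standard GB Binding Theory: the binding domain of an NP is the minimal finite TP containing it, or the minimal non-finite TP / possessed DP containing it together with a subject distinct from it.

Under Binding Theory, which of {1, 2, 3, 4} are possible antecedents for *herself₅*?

{4}

*herself* is an anaphor, so Principle A applies: it must be bound in its binding domain.
Binding domain of *herself₅*: the embedded TP, whose subject is Selin₄.
*Bianca₁* c-commands the anaphor but is outside its binding domain → cannot satisfy Principle A.
*Aisha₂* c-commands the anaphor but is outside its binding domain → cannot satisfy Principle A.
*Odette₃* c-commands the anaphor but is outside its binding domain → cannot satisfy Principle A.
*Selin₄* c-commands the anaphor within its binding domain → licit binder.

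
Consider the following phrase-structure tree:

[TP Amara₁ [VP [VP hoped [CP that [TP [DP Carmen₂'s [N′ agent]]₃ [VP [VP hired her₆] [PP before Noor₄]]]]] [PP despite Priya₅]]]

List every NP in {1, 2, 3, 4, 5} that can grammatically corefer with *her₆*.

*her* is a pronoun, so Principle B applies: it must be free in its binding domain.
Binding domain of *her₆*: the embedded TP, whose subject is [Carmen₂'s agent]₃.
*Amara₁* c-commands the pronoun but from outside its binding domain, and is not c-commanded by it → coindexation permitted.
*Carmen₂* and the pronoun do not c-command one another → neither Principle B nor Principle C is at stake; coindexation permitted.
*[Carmen₂'s agent]₃* c-commands the pronoun within its binding domain → coindexation would violate Principle B.
*Noor₄* and the pronoun do not c-command one another → neither Principle B nor Principle C is at stake; coindexation permitted.
*Priya₅* and the pronoun do not c-command one another → neither Principle B nor Principle C is at stake; coindexation permitted.

{1, 2, 4, 5}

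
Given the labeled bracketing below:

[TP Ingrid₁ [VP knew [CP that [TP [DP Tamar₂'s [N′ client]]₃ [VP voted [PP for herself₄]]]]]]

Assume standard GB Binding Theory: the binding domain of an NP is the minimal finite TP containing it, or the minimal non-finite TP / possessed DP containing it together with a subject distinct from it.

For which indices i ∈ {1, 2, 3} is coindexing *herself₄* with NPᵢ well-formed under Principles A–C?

*herself* is an anaphor, so Principle A applies: it must be bound in its binding domain.
Binding domain of *herself₄*: the embedded TP, whose subject is [Tamar₂'s client]₃.
*Ingrid₁* c-commands the anaphor but is outside its binding domain → cannot satisfy Principle A.
*Tamar₂* does not c-command the anaphor → cannot bind it.
*[Tamar₂'s client]₃* c-commands the anaphor within its binding domain → licit binder.

{3}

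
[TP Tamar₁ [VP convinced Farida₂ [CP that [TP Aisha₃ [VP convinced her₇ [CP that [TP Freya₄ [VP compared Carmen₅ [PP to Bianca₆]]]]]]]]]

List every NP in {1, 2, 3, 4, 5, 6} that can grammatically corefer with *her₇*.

{1, 2}

*her* is a pronoun, so Principle B applies: it must be free in its binding domain.
Binding domain of *her₇*: the embedded TP, whose subject is Aisha₃.
*Tamar₁* c-commands the pronoun but from outside its binding domain, and is not c-commanded by it → coindexation permitted.
*Farida₂* c-commands the pronoun but from outside its binding domain, and is not c-commanded by it → coindexation permitted.
*Aisha₃* c-commands the pronoun within its binding domain → coindexation would violate Principle B.
*Freya₄*: the pronoun c-commands this R-expression → coindexation would violate Principle C on *Freya₄*.
*Carmen₅*: the pronoun c-commands this R-expression → coindexation would violate Principle C on *Carmen₅*.
*Bianca₆*: the pronoun c-commands this R-expression → coindexation would violate Principle C on *Bianca₆*.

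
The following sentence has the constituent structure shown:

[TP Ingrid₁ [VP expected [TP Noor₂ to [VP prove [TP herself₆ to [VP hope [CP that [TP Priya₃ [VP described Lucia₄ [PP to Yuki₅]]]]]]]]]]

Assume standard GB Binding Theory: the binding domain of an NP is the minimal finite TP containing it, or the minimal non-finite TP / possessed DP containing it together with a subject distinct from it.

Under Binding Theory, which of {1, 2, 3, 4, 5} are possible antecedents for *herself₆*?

{2}

*herself* is an anaphor, so Principle A applies: it must be bound in its binding domain.
Binding domain of *herself₆*: the embedded TP, whose subject is Noor₂.
*Ingrid₁* c-commands the anaphor but is outside its binding domain → cannot satisfy Principle A.
*Noor₂* c-commands the anaphor within its binding domain → licit binder.
*Priya₃* does not c-command the anaphor → cannot bind it.
*Lucia₄* does not c-command the anaphor → cannot bind it.
*Yuki₅* does not c-command the anaphor → cannot bind it.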